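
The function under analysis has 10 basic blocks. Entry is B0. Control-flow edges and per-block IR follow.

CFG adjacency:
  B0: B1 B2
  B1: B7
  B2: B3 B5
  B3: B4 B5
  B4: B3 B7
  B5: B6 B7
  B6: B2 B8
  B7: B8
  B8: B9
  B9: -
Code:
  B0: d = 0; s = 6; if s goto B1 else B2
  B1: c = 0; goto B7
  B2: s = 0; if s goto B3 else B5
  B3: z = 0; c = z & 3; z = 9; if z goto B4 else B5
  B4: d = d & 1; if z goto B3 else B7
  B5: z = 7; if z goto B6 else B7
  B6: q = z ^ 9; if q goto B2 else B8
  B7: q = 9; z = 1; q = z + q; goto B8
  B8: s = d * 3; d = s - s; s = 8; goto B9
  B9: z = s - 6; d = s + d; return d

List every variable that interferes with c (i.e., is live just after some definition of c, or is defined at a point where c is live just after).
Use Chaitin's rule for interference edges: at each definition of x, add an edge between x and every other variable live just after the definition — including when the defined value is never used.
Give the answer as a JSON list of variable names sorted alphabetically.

def/use:
  B0 def {d,s} use ∅
  B1 def {c} use ∅
  B2 def {s} use ∅
  B3 def {c,z} use ∅
  B4 def {d} use {d,z}
  B5 def {z} use ∅
  B6 def {q} use {z}
  B7 def {q,z} use ∅
  B8 def {d,s} use {d}
  B9 def {d,z} use {d,s}

Live sets:
  B0: in=∅ out={d}
  B1: in={d} out={d}
  B2: in={d} out={d}
  B3: in={d} out={d,z}
  B4: in={d,z} out={d}
  B5: in={d} out={d,z}
  B6: in={d,z} out={d}
  B7: in={d} out={d}
  B8: in={d} out={d,s}
  B9: in={d,s} out=∅

Conflict graph:
  c: {d}
  d: {c,q,s,z}
  q: {d,z}
  s: {d,z}
  z: {d,q,s}

N(c) = ["d"]

Answer: ["d"]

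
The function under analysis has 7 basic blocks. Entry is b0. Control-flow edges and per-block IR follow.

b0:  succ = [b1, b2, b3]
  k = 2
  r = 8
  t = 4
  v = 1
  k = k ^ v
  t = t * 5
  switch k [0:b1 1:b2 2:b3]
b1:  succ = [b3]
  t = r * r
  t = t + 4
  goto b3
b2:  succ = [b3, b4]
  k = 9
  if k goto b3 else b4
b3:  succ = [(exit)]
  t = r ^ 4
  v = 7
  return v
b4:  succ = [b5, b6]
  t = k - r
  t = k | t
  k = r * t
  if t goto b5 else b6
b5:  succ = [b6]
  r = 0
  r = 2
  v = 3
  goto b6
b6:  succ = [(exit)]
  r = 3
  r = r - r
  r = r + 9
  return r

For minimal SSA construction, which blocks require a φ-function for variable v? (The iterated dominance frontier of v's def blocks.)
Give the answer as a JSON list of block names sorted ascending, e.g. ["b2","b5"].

Answer: ["b6"]

Analysis:
idom tree: b1←b0 b2←b0 b3←b0 b4←b2 b5←b4 b6←b4
Dom at joins:
  b3: preds {b0,b1,b2}: {b0} ∩ {b0,b1} ∩ {b0,b2} = {b0}; idom=b0
  b6: preds {b4,b5}: {b0,b2,b4} ∩ {b0,b2,b4,b5} = {b0,b2,b4}; idom=b4

Frontier:
  join b3 pred b0: · stop@b0
  join b3 pred b1: b1 stop@b0
  join b3 pred b2: b2 stop@b0
  join b6 pred b4: · stop@b4
  join b6 pred b5: b5 stop@b4
  b0 → ∅
  b1 → {b3}
  b2 → {b3}
  b3 → ∅
  b4 → ∅
  b5 → {b6}
  b6 → ∅

φ for v: defs {b0,b3,b5}
  DF⁺ = {b6}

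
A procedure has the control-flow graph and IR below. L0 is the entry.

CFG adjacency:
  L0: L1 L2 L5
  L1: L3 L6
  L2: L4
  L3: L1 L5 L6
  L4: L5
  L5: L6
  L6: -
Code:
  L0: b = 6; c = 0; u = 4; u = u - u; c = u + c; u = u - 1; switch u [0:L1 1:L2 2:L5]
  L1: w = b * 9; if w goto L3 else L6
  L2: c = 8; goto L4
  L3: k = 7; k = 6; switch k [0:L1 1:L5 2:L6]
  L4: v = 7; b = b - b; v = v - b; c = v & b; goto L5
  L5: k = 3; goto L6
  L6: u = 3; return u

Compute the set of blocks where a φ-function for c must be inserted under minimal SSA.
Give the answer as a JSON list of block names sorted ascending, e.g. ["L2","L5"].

idom tree: L1←L0 L2←L0 L3←L1 L4←L2 L5←L0 L6←L0
Join-block Dom:
  L1: preds {L0,L3}: {L0} ∩ {L0,L1,L3} = {L0}; idom=L0
  L5: preds {L0,L3,L4}: {L0} ∩ {L0,L1,L3} ∩ {L0,L2,L4} = {L0}; idom=L0
  L6: preds {L1,L3,L5}: {L0,L1} ∩ {L0,L1,L3} ∩ {L0,L5} = {L0}; idom=L0

DF derivation:
  L1←L0: walk · to L0
  L1←L3: walk L3→L1 to L0
  L5←L0: walk · to L0
  L5←L3: walk L3→L1 to L0
  L5←L4: walk L4→L2 to L0
  L6←L1: walk L1 to L0
  L6←L3: walk L3→L1 to L0
  L6←L5: walk L5 to L0
  DF(L0)=∅
  DF(L1)={L1,L5,L6}
  DF(L2)={L5}
  DF(L3)={L1,L5,L6}
  DF(L4)={L5}
  DF(L5)={L6}
  DF(L6)=∅

φ for c: defs {L0,L2,L4}
  DF⁺ = {L5,L6}

Answer: ["L5", "L6"]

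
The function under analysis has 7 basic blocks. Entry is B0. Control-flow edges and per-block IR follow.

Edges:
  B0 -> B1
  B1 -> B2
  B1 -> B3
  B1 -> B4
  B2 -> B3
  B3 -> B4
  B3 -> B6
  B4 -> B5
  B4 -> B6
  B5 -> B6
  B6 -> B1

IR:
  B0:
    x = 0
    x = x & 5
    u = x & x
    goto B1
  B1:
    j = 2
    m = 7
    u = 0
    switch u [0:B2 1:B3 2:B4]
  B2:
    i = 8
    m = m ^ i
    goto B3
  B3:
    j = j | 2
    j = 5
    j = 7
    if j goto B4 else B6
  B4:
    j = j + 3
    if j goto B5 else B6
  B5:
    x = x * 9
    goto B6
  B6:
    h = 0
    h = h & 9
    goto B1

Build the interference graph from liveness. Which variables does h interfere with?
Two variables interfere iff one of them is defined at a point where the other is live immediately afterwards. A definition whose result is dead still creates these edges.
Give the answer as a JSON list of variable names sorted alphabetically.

Answer: ["x"]

Derivation:
Block summaries:
  B0: def={u,x} ue=∅
  B1: def={j,m,u} ue=∅
  B2: def={i,m} ue={m}
  B3: def={j} ue={j}
  B4: def={j} ue={j}
  B5: def={x} ue={x}
  B6: def={h} ue=∅

Backward fixpoint:
  live B0: ∅→{x}
  live B1: {x}→{j,m,x}
  live B2: {j,m,x}→{j,x}
  live B3: {j,x}→{j,x}
  live B4: {j,x}→{x}
  live B5: {x}→{x}
  live B6: {x}→{x}

Conflict graph:
  h: {x}
  i: {j,m,x}
  j: {i,m,u,x}
  m: {i,j,u,x}
  u: {j,m,x}
  x: {h,i,j,m,u}

N(h) = ["x"]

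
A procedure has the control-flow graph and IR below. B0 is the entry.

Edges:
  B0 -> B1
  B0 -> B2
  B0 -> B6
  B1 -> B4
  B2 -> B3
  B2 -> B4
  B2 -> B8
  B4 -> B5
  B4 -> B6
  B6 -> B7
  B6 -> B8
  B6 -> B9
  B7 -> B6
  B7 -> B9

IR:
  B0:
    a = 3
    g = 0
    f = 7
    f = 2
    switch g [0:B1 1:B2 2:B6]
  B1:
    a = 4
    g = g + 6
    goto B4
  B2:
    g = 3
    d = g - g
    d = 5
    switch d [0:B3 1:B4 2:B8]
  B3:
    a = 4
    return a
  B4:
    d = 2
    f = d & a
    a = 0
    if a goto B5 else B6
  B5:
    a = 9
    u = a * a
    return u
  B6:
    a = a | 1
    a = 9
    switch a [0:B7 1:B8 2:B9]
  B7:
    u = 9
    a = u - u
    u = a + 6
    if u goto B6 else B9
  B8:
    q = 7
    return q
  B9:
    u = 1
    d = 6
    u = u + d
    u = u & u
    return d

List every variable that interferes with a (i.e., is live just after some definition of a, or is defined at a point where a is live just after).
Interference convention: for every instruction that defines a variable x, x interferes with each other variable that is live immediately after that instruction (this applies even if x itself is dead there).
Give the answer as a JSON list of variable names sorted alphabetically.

Answer: ["d", "f", "g", "u"]

Derivation:
Per-block:
  B0 def {a,f,g} use ∅
  B1 def {a,g} use {g}
  B2 def {d,g} use ∅
  B3 def {a} use ∅
  B4 def {a,d,f} use {a}
  B5 def {a,u} use ∅
  B6 def {a} use {a}
  B7 def {a,u} use ∅
  B8 def {q} use ∅
  B9 def {d,u} use ∅

Live sets:
  B0 li=∅ lo={a,g}
  B1 li={g} lo={a}
  B2 li={a} lo={a}
  B3 li=∅ lo=∅
  B4 li={a} lo={a}
  B5 li=∅ lo=∅
  B6 li={a} lo=∅
  B7 li=∅ lo={a}
  B8 li=∅ lo=∅
  B9 li=∅ lo=∅

Interfere edges:
  a — {d,f,g,u}
  d — {a,u}
  f — {a,g}
  g — {a,f}
  q — ∅
  u — {a,d}

N(a) = ["d", "f", "g", "u"]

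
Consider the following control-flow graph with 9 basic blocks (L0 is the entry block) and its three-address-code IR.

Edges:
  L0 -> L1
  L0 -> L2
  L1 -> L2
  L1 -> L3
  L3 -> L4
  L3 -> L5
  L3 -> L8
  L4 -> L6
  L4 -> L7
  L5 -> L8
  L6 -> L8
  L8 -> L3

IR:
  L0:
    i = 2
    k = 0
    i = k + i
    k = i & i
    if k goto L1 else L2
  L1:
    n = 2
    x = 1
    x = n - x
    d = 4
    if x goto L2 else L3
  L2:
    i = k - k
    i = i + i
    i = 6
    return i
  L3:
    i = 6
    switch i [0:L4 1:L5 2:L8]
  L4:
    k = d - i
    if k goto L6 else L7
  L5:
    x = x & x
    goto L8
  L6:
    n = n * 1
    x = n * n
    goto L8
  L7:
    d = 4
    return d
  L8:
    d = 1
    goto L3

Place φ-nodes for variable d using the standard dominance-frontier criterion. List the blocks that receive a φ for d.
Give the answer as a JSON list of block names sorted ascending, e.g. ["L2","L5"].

idom tree: L1←L0 L2←L0 L3←L1 L4←L3 L5←L3 L6←L4 L7←L4 L8←L3
Join-block Dom:
  L2: preds {L0,L1}: {L0} ∩ {L0,L1} = {L0}; idom=L0
  L3: preds {L1,L8}: {L0,L1} ∩ {L0,L1,L3,L8} = {L0,L1}; idom=L1
  L8: preds {L3,L5,L6}: {L0,L1,L3} ∩ {L0,L1,L3,L5} ∩ {L0,L1,L3,L4,L6} = {L0,L1,L3}; idom=L3

DF derivation:
  join L2 pred L0: · stop@L0
  join L2 pred L1: L1 stop@L0
  join L3 pred L1: · stop@L1
  join L3 pred L8: L8→L3 stop@L1
  join L8 pred L3: · stop@L3
  join L8 pred L5: L5 stop@L3
  join L8 pred L6: L6→L4 stop@L3
  L0: DF=∅
  L1: DF={L2}
  L2: DF=∅
  L3: DF={L3}
  L4: DF={L8}
  L5: DF={L8}
  L6: DF={L8}
  L7: DF=∅
  L8: DF={L3}

φ for d: defs {L1,L7,L8}
  DF⁺ = {L2,L3}

Answer: ["L2", "L3"]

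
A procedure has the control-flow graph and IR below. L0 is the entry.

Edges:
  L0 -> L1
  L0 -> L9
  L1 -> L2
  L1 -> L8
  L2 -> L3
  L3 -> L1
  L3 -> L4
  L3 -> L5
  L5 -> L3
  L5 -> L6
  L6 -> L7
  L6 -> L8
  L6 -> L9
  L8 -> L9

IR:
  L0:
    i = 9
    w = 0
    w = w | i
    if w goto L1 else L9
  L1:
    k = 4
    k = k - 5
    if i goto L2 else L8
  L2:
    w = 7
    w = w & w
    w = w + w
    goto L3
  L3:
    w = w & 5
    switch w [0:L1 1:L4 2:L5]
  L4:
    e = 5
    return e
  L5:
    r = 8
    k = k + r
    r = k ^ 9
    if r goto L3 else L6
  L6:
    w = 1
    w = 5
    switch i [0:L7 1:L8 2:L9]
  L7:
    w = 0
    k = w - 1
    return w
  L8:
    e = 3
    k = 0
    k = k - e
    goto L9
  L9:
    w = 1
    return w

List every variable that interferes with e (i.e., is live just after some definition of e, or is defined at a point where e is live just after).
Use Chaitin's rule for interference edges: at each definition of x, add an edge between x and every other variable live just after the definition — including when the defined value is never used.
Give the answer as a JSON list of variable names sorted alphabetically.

Answer: ["k"]

Working:
Per-block:
  L0: {i,w} / ∅
  L1: {k} / {i}
  L2: {w} / ∅
  L3: {w} / {w}
  L4: {e} / ∅
  L5: {k,r} / {k}
  L6: {w} / {i}
  L7: {k,w} / ∅
  L8: {e,k} / ∅
  L9: {w} / ∅

Live sets:
  L0: in=∅ out={i}
  L1: in={i} out={i,k}
  L2: in={i,k} out={i,k,w}
  L3: in={i,k,w} out={i,k,w}
  L4: in=∅ out=∅
  L5: in={i,k,w} out={i,k,w}
  L6: in={i} out=∅
  L7: in=∅ out=∅
  L8: in=∅ out=∅
  L9: in=∅ out=∅

Interference:
  e — {k}
  i — {k,r,w}
  k — {e,i,r,w}
  r — {i,k,w}
  w — {i,k,r}

N(e) = ["k"]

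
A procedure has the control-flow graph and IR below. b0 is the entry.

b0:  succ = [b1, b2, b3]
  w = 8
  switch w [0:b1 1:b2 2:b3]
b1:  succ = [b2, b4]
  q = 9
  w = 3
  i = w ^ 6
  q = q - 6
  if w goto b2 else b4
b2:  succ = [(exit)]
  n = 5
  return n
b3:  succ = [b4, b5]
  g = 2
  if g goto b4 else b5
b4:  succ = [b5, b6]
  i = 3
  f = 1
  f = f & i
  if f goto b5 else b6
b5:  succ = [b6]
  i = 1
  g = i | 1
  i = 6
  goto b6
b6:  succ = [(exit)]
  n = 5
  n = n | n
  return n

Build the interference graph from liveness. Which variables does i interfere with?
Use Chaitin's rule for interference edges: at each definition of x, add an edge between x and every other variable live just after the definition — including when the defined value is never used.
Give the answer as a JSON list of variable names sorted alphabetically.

Answer: ["f", "q", "w"]

Analysis:
Per-block:
  b0: def={w} ue=∅
  b1: def={i,q,w} ue=∅
  b2: def={n} ue=∅
  b3: def={g} ue=∅
  b4: def={f,i} ue=∅
  b5: def={g,i} ue=∅
  b6: def={n} ue=∅

Liveness:
  b0: in=∅ out=∅
  b1: in=∅ out=∅
  b2: in=∅ out=∅
  b3: in=∅ out=∅
  b4: in=∅ out=∅
  b5: in=∅ out=∅
  b6: in=∅ out=∅

Interference:
  f — {i}
  g — ∅
  i — {f,q,w}
  n — ∅
  q — {i,w}
  w — {i,q}

N(i) = ["f", "q", "w"]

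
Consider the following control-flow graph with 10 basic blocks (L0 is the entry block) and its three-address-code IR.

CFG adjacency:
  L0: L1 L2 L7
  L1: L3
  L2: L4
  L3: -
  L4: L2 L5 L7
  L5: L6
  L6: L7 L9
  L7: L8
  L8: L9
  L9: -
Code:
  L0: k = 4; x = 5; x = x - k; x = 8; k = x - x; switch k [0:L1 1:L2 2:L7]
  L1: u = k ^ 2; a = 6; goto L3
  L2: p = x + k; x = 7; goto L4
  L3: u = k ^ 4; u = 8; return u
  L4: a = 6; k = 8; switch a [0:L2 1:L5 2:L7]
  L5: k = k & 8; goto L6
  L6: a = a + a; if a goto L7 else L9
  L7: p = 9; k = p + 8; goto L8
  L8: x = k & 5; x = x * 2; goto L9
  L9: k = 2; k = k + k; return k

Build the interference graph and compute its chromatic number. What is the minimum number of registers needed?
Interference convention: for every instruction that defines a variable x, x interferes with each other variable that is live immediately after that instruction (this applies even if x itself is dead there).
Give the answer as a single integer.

def/use:
  L0: def={k,x} ue=∅
  L1: def={a,u} ue={k}
  L2: def={p,x} ue={k,x}
  L3: def={u} ue={k}
  L4: def={a,k} ue=∅
  L5: def={k} ue={k}
  L6: def={a} ue={a}
  L7: def={k,p} ue=∅
  L8: def={x} ue={k}
  L9: def={k} ue=∅

Liveness:
  L0 li=∅ lo={k,x}
  L1 li={k} lo={k}
  L2 li={k,x} lo={x}
  L3 li={k} lo=∅
  L4 li={x} lo={a,k,x}
  L5 li={a,k} lo={a}
  L6 li={a} lo=∅
  L7 li=∅ lo={k}
  L8 li={k} lo=∅
  L9 li=∅ lo=∅

Interference:
  a: {k,x}
  k: {a,u,x}
  p: ∅
  u: {k}
  x: {a,k}

Registers:
  lower bound: {a,k,x} mutually conflict ⇒ χ ≥ 3
  assign a→R1 k→R0 p→R0 u→R1 x→R2 — no edge inside a register ⇒ χ ≤ 3
  χ = 3

Answer: 3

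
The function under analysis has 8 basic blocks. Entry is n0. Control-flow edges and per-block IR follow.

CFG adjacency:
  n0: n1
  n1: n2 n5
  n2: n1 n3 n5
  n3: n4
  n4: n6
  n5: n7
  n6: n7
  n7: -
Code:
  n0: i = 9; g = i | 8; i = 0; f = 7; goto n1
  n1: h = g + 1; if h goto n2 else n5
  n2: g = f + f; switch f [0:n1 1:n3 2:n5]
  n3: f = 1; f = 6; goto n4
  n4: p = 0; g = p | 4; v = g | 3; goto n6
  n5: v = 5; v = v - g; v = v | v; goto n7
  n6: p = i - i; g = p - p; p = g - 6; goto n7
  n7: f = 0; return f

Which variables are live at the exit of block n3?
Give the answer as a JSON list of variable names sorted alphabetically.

Per-block:
  n0: {f,g,i} / ∅
  n1: {h} / {g}
  n2: {g} / {f}
  n3: {f} / ∅
  n4: {g,p,v} / ∅
  n5: {v} / {g}
  n6: {g,p} / {i}
  n7: {f} / ∅

Live sets:
  n0: in=∅ out={f,g,i}
  n1: in={f,g,i} out={f,g,i}
  n2: in={f,i} out={f,g,i}
  n3: in={i} out={i}
  n4: in={i} out={i}
  n5: in={g} out=∅
  n6: in={i} out=∅
  n7: in=∅ out=∅

live-out(n3) = ["i"]

Answer: ["i"]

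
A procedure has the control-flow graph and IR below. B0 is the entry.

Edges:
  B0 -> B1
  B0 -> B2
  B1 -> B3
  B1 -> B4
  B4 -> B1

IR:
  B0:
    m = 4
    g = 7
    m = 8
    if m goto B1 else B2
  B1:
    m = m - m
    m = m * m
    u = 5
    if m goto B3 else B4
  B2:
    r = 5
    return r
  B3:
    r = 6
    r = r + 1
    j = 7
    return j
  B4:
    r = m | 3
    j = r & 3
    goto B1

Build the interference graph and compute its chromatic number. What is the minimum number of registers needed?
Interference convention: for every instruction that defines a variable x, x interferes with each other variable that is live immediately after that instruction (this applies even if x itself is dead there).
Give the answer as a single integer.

Answer: 2

Working:
def/use:
  B0: def={g,m} ue=∅
  B1: def={m,u} ue={m}
  B2: def={r} ue=∅
  B3: def={j,r} ue=∅
  B4: def={j,r} ue={m}

Live sets:
  live B0: ∅→{m}
  live B1: {m}→{m}
  live B2: ∅→∅
  live B3: ∅→∅
  live B4: {m}→{m}

Interfere edges:
  g — ∅
  j — {m}
  m — {j,r,u}
  r — {m}
  u — {m}

Registers:
  clique {j,m} ⇒ need ≥ 2
  assign g→R0 j→R1 m→R0 r→R1 u→R1 — no edge inside a register ⇒ χ ≤ 2
  χ = 2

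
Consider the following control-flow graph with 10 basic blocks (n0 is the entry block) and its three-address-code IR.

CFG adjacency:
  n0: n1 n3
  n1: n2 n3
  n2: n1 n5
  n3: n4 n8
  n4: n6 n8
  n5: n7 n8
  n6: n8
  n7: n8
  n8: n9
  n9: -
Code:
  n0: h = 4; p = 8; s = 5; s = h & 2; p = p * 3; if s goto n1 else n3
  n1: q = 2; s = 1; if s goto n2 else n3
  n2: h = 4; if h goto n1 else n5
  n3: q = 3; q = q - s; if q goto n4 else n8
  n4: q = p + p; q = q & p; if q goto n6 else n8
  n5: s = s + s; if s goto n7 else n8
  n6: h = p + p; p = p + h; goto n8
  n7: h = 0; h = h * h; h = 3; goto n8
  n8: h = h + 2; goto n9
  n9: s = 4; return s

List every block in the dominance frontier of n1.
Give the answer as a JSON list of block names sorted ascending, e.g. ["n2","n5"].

Answer: ["n1", "n3", "n8"]

Derivation:
idom tree: n1←n0 n2←n1 n3←n0 n4←n3 n5←n2 n6←n4 n7←n5 n8←n0 n9←n8
Dom∩ at merges:
  n1: preds {n0,n2}: {n0} ∩ {n0,n1,n2} = {n0}; idom=n0
  n3: preds {n0,n1}: {n0} ∩ {n0,n1} = {n0}; idom=n0
  n8: preds {n3,n4,n5,n6,n7}: {n0,n3} ∩ {n0,n3,n4} ∩ {n0,n1,n2,n5} ∩ {n0,n3,n4,n6} ∩ {n0,n1,n2,n5,n7} = {n0}; idom=n0

DF walk-up:
  n1←n0: walk · to n0
  n1←n2: walk n2→n1 to n0
  n3←n0: walk · to n0
  n3←n1: walk n1 to n0
  n8←n3: walk n3 to n0
  n8←n4: walk n4→n3 to n0
  n8←n5: walk n5→n2→n1 to n0
  n8←n6: walk n6→n4→n3 to n0
  n8←n7: walk n7→n5→n2→n1 to n0
  n0 → ∅
  n1 → {n1,n3,n8}
  n2 → {n1,n8}
  n3 → {n8}
  n4 → {n8}
  n5 → {n8}
  n6 → {n8}
  n7 → {n8}
  n8 → ∅
  n9 → ∅

DF(n1) = ["n1", "n3", "n8"]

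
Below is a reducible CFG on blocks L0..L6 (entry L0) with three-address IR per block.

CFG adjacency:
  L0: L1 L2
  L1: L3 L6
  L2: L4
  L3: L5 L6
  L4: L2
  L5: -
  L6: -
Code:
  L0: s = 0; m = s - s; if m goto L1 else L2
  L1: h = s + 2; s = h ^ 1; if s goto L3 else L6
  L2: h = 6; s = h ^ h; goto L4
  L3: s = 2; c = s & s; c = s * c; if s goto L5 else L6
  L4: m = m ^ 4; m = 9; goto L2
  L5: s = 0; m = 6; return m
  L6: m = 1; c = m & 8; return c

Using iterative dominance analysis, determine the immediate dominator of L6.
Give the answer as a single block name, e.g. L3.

idom tree: L1←L0 L2←L0 L3←L1 L4←L2 L5←L3 L6←L1
Join-block Dom:
  L2: preds {L0,L4}: {L0} ∩ {L0,L2,L4} = {L0}; idom=L0
  L6: preds {L1,L3}: {L0,L1} ∩ {L0,L1,L3} = {L0,L1}; idom=L1

idom(L6) = L1

Answer: L1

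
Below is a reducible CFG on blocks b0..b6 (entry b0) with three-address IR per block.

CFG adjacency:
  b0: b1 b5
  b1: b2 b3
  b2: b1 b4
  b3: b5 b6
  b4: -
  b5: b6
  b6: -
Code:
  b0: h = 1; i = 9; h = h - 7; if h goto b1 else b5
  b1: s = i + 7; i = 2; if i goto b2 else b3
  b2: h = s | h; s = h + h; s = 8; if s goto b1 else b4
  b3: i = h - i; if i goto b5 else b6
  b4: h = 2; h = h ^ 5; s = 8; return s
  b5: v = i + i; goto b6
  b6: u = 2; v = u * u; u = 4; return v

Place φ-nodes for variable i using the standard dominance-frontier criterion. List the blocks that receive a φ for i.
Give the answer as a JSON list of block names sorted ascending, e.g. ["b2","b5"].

Answer: ["b1", "b5", "b6"]

Derivation:
idom tree: b1←b0 b2←b1 b3←b1 b4←b2 b5←b0 b6←b0
Join-block Dom:
  b1: preds {b0,b2}: {b0} ∩ {b0,b1,b2} = {b0}; idom=b0
  b5: preds {b0,b3}: {b0} ∩ {b0,b1,b3} = {b0}; idom=b0
  b6: preds {b3,b5}: {b0,b1,b3} ∩ {b0,b5} = {b0}; idom=b0

Frontier:
  b1←b0: walk · to b0
  b1←b2: walk b2→b1 to b0
  b5←b0: walk · to b0
  b5←b3: walk b3→b1 to b0
  b6←b3: walk b3→b1 to b0
  b6←b5: walk b5 to b0
  b0 → ∅
  b1 → {b1,b5,b6}
  b2 → {b1}
  b3 → {b5,b6}
  b4 → ∅
  b5 → {b6}
  b6 → ∅

φ for i: defs {b0,b1,b3}
  DF⁺ = {b1,b5,b6}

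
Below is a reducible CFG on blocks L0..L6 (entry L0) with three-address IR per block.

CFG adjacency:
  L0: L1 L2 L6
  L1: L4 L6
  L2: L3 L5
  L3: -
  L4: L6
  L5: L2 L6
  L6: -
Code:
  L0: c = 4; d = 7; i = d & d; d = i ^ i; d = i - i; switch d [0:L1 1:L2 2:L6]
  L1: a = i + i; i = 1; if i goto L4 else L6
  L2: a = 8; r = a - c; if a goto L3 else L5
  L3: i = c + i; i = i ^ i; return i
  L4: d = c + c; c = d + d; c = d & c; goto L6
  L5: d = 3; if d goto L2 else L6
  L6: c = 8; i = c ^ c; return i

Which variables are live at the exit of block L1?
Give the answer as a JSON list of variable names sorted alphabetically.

Per-block:
  L0: def={c,d,i} ue=∅
  L1: def={a,i} ue={i}
  L2: def={a,r} ue={c}
  L3: def={i} ue={c,i}
  L4: def={c,d} ue={c}
  L5: def={d} ue=∅
  L6: def={c,i} ue=∅

Liveness:
  live L0: ∅→{c,i}
  live L1: {c,i}→{c}
  live L2: {c,i}→{c,i}
  live L3: {c,i}→∅
  live L4: {c}→∅
  live L5: {c,i}→{c,i}
  live L6: ∅→∅

live-out(L1) = ["c"]

Answer: ["c"]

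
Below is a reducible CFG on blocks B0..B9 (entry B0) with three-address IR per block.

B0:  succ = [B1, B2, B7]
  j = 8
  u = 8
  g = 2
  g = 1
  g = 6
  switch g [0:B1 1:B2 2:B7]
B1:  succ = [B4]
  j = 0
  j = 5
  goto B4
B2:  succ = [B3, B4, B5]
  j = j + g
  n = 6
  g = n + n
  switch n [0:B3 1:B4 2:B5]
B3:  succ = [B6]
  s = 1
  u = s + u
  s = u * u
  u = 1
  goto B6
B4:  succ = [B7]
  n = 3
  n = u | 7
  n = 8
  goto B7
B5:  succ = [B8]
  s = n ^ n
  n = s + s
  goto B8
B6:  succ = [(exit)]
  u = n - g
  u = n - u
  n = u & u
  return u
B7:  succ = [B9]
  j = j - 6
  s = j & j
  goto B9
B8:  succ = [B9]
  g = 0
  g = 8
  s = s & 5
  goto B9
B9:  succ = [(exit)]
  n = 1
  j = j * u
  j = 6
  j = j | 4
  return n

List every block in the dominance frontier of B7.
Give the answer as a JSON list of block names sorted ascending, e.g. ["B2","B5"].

Answer: ["B9"]

Derivation:
idom tree: B1←B0 B2←B0 B3←B2 B4←B0 B5←B2 B6←B3 B7←B0 B8←B5 B9←B0
Dom∩ at merges:
  B4: preds {B1,B2}: {B0,B1} ∩ {B0,B2} = {B0}; idom=B0
  B7: preds {B0,B4}: {B0} ∩ {B0,B4} = {B0}; idom=B0
  B9: preds {B7,B8}: {B0,B7} ∩ {B0,B2,B5,B8} = {B0}; idom=B0

DF derivation:
  join B4 pred B1: B1 stop@B0
  join B4 pred B2: B2 stop@B0
  join B7 pred B0: · stop@B0
  join B7 pred B4: B4 stop@B0
  join B9 pred B7: B7 stop@B0
  join B9 pred B8: B8→B5→B2 stop@B0
  DF(B0)=∅
  DF(B1)={B4}
  DF(B2)={B4,B9}
  DF(B3)=∅
  DF(B4)={B7}
  DF(B5)={B9}
  DF(B6)=∅
  DF(B7)={B9}
  DF(B8)={B9}
  DF(B9)=∅

DF(B7) = ["B9"]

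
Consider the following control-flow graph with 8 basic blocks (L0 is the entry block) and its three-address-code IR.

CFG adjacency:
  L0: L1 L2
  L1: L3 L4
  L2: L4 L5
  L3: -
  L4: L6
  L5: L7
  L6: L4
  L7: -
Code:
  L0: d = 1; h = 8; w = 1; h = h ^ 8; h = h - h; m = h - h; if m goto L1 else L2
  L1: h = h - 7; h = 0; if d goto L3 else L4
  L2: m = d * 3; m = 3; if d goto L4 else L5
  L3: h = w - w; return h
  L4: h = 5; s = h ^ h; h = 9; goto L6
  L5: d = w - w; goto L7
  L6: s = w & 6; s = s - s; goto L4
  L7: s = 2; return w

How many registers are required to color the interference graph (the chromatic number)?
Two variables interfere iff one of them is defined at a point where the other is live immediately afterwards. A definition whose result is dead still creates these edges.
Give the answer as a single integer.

Answer: 4

Working:
Per-block:
  L0: {d,h,m,w} / ∅
  L1: {h} / {d,h}
  L2: {m} / {d}
  L3: {h} / {w}
  L4: {h,s} / ∅
  L5: {d} / {w}
  L6: {s} / {w}
  L7: {s} / {w}

Live sets:
  L0: in=∅ out={d,h,w}
  L1: in={d,h,w} out={w}
  L2: in={d,w} out={w}
  L3: in={w} out=∅
  L4: in={w} out={w}
  L5: in={w} out={w}
  L6: in={w} out={w}
  L7: in={w} out=∅

Conflict graph:
  d: {h,m,w}
  h: {d,m,w}
  m: {d,h,w}
  s: {w}
  w: {d,h,m,s}

Registers:
  clique {d,h,m,w} ⇒ need ≥ 4
  4-colouring: c0={w}  c1={d,s}  c2={h}  c3={m}
  χ = 4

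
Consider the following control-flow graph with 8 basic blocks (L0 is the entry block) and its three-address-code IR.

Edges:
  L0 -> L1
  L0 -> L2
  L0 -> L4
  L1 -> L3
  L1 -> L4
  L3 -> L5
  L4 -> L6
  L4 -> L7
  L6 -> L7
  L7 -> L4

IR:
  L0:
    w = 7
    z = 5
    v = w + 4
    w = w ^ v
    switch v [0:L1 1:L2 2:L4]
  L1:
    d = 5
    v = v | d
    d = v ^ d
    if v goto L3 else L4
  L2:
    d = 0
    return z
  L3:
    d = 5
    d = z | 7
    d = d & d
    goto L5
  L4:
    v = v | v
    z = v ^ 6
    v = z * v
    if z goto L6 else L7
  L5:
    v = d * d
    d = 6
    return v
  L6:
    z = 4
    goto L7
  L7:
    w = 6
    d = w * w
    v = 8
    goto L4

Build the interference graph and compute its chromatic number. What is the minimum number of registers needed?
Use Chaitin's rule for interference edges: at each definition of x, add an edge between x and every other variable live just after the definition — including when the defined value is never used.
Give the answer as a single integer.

Block summaries:
  L0: def={v,w,z} ue=∅
  L1: def={d,v} ue={v}
  L2: def={d} ue={z}
  L3: def={d} ue={z}
  L4: def={v,z} ue={v}
  L5: def={d,v} ue={d}
  L6: def={z} ue=∅
  L7: def={d,v,w} ue=∅

Liveness:
  L0 li=∅ lo={v,z}
  L1 li={v,z} lo={v,z}
  L2 li={z} lo=∅
  L3 li={z} lo={d}
  L4 li={v} lo=∅
  L5 li={d} lo=∅
  L6 li=∅ lo=∅
  L7 li=∅ lo={v}

Conflict graph:
  d↔{v,z}
  v↔{d,w,z}
  w↔{v,z}
  z↔{d,v,w}

Registers:
  clique {d,v,z} ⇒ need ≥ 3
  3-colouring: R0={v}  R1={z}  R2={d,w}
  χ = 3

Answer: 3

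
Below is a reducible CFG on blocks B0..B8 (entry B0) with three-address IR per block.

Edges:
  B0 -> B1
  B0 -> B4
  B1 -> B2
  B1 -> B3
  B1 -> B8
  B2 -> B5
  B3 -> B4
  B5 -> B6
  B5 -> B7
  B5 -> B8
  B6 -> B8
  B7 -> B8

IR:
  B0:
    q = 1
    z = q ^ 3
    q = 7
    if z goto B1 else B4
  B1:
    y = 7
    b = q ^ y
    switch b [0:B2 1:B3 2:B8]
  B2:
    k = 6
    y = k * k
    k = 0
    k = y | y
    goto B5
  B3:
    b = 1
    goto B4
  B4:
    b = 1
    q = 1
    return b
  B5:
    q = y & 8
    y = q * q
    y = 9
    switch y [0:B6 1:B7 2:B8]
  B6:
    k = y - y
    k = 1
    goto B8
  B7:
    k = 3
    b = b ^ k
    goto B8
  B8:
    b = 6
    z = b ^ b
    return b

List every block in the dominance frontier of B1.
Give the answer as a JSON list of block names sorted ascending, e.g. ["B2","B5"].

idom tree: B1←B0 B2←B1 B3←B1 B4←B0 B5←B2 B6←B5 B7←B5 B8←B1
Join-block Dom:
  B4: preds {B0,B3}: {B0} ∩ {B0,B1,B3} = {B0}; idom=B0
  B8: preds {B1,B5,B6,B7}: {B0,B1} ∩ {B0,B1,B2,B5} ∩ {B0,B1,B2,B5,B6} ∩ {B0,B1,B2,B5,B7} = {B0,B1}; idom=B1

Frontier:
  B4←B0: walk · to B0
  B4←B3: walk B3→B1 to B0
  B8←B1: walk · to B1
  B8←B5: walk B5→B2 to B1
  B8←B6: walk B6→B5→B2 to B1
  B8←B7: walk B7→B5→B2 to B1
  B0: DF=∅
  B1: DF={B4}
  B2: DF={B8}
  B3: DF={B4}
  B4: DF=∅
  B5: DF={B8}
  B6: DF={B8}
  B7: DF={B8}
  B8: DF=∅

DF(B1) = ["B4"]

Answer: ["B4"]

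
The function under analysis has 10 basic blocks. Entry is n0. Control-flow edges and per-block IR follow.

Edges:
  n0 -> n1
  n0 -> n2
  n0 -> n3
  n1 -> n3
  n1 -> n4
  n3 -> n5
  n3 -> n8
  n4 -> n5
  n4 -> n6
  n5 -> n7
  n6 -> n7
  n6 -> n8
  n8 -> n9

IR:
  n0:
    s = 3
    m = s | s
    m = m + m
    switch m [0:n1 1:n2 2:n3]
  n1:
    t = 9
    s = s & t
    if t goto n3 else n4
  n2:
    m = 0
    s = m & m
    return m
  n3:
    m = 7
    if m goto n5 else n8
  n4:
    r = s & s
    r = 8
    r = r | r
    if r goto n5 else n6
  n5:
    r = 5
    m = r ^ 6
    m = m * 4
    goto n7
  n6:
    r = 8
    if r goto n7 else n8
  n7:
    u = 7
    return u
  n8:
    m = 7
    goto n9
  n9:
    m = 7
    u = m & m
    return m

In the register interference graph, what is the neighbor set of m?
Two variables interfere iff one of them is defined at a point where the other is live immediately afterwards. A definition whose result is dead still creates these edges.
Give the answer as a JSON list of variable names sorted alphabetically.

Block summaries:
  n0 def {m,s} use ∅
  n1 def {s,t} use {s}
  n2 def {m,s} use ∅
  n3 def {m} use ∅
  n4 def {r} use {s}
  n5 def {m,r} use ∅
  n6 def {r} use ∅
  n7 def {u} use ∅
  n8 def {m} use ∅
  n9 def {m,u} use ∅

Liveness:
  n0 li=∅ lo={s}
  n1 li={s} lo={s}
  n2 li=∅ lo=∅
  n3 li=∅ lo=∅
  n4 li={s} lo=∅
  n5 li=∅ lo=∅
  n6 li=∅ lo=∅
  n7 li=∅ lo=∅
  n8 li=∅ lo=∅
  n9 li=∅ lo=∅

Interference:
  m: {s,u}
  r: ∅
  s: {m,t}
  t: {s}
  u: {m}

N(m) = ["s", "u"]

Answer: ["s", "u"]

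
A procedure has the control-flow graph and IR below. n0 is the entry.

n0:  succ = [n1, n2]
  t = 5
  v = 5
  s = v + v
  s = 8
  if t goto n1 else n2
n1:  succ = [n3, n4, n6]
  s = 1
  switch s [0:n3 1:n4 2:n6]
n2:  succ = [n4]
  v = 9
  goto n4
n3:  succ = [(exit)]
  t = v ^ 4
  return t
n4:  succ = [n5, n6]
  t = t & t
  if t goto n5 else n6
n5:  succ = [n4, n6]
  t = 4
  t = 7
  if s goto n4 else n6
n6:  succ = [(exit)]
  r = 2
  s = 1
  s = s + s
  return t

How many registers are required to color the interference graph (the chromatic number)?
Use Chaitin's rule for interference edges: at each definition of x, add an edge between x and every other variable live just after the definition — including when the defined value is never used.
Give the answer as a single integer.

Answer: 3

Working:
def/use:
  n0: {s,t,v} / ∅
  n1: {s} / ∅
  n2: {v} / ∅
  n3: {t} / {v}
  n4: {t} / {t}
  n5: {t} / {s}
  n6: {r,s} / {t}

Live sets:
  n0: in=∅ out={s,t,v}
  n1: in={t,v} out={s,t,v}
  n2: in={s,t} out={s,t}
  n3: in={v} out=∅
  n4: in={s,t} out={s,t}
  n5: in={s} out={s,t}
  n6: in={t} out=∅

Conflict graph:
  r: {t}
  s: {t,v}
  t: {r,s,v}
  v: {s,t}

Registers:
  lower bound: {s,t,v} mutually conflict ⇒ χ ≥ 3
  3-colouring: R0={t}  R1={r,s}  R2={v}
  χ = 3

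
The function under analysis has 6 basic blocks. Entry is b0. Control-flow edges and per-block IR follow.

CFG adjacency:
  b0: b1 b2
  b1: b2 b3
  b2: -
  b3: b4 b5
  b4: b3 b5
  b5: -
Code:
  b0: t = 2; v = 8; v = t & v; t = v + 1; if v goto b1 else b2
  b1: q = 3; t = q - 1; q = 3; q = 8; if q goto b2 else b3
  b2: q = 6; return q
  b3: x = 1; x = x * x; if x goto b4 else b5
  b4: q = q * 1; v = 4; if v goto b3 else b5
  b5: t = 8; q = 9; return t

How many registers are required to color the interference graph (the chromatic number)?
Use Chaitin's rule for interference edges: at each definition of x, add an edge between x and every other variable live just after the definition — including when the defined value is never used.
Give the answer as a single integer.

Answer: 3

Analysis:
Block summaries:
  b0: def={t,v} ue=∅
  b1: def={q,t} ue=∅
  b2: def={q} ue=∅
  b3: def={x} ue=∅
  b4: def={q,v} ue={q}
  b5: def={q,t} ue=∅

Liveness:
  b0: in=∅ out=∅
  b1: in=∅ out={q}
  b2: in=∅ out=∅
  b3: in={q} out={q}
  b4: in={q} out={q}
  b5: in=∅ out=∅

Interfere edges:
  q: {t,v,x}
  t: {q,v}
  v: {q,t}
  x: {q}

Colouring:
  lower bound: {q,t,v} mutually conflict ⇒ χ ≥ 3
  assign q→c0 t→c1 v→c2 x→c1 — no edge inside a register ⇒ χ ≤ 3
  χ = 3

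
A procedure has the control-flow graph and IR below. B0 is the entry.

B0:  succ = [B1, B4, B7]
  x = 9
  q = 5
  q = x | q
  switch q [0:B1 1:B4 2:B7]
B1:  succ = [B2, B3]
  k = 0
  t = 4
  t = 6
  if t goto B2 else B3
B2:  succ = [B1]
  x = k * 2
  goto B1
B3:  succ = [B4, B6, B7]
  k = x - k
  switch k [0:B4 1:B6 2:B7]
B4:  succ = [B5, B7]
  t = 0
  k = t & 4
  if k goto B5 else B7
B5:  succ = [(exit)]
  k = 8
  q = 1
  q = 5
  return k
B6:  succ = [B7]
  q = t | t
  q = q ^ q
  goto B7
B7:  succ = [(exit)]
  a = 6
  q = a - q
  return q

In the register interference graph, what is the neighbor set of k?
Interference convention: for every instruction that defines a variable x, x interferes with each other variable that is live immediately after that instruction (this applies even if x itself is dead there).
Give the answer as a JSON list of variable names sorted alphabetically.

Answer: ["q", "t", "x"]

Derivation:
Per-block:
  B0 def {q,x} use ∅
  B1 def {k,t} use ∅
  B2 def {x} use {k}
  B3 def {k} use {k,x}
  B4 def {k,t} use ∅
  B5 def {k,q} use ∅
  B6 def {q} use {t}
  B7 def {a,q} use {q}

Live sets:
  live B0: ∅→{q,x}
  live B1: {q,x}→{k,q,t,x}
  live B2: {k,q}→{q,x}
  live B3: {k,q,t,x}→{q,t}
  live B4: {q}→{q}
  live B5: ∅→∅
  live B6: {t}→{q}
  live B7: {q}→∅

Interference:
  a↔{q}
  k↔{q,t,x}
  q↔{a,k,t,x}
  t↔{k,q,x}
  x↔{k,q,t}

N(k) = ["q", "t", "x"]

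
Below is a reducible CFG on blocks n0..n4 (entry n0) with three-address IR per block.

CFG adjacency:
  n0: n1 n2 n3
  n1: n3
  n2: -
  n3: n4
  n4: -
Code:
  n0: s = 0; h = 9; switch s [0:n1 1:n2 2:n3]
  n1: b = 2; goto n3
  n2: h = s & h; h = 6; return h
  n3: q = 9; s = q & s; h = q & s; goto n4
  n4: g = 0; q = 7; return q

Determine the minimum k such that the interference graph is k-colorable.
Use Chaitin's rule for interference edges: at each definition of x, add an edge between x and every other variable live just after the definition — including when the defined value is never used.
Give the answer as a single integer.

Block summaries:
  n0: def={h,s} ue=∅
  n1: def={b} ue=∅
  n2: def={h} ue={h,s}
  n3: def={h,q,s} ue={s}
  n4: def={g,q} ue=∅

Liveness:
  live n0: ∅→{h,s}
  live n1: {s}→{s}
  live n2: {h,s}→∅
  live n3: {s}→∅
  live n4: ∅→∅

Interfere edges:
  b — {s}
  g — ∅
  h — {s}
  q — {s}
  s — {b,h,q}

Colouring:
  clique {b,s} ⇒ need ≥ 2
  2-colouring: c0={g,s}  c1={b,h,q}
  χ = 2

Answer: 2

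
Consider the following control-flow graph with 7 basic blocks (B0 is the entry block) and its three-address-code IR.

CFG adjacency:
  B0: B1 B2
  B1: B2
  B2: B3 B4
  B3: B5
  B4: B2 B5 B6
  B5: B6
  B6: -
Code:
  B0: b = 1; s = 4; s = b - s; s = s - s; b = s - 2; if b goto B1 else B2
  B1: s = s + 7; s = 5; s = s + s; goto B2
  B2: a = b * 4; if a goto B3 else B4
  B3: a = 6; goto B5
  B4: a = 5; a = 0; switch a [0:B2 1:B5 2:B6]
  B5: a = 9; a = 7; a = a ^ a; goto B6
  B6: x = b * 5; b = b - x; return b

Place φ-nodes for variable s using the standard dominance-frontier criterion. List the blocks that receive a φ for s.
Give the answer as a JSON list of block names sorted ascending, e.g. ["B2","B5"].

Answer: ["B2"]

Analysis:
idom tree: B1←B0 B2←B0 B3←B2 B4←B2 B5←B2 B6←B2
Dom at joins:
  B2: preds {B0,B1,B4}: {B0} ∩ {B0,B1} ∩ {B0,B2,B4} = {B0}; idom=B0
  B5: preds {B3,B4}: {B0,B2,B3} ∩ {B0,B2,B4} = {B0,B2}; idom=B2
  B6: preds {B4,B5}: {B0,B2,B4} ∩ {B0,B2,B5} = {B0,B2}; idom=B2

DF derivation:
  join B2 pred B0: · stop@B0
  join B2 pred B1: B1 stop@B0
  join B2 pred B4: B4→B2 stop@B0
  join B5 pred B3: B3 stop@B2
  join B5 pred B4: B4 stop@B2
  join B6 pred B4: B4 stop@B2
  join B6 pred B5: B5 stop@B2
  B0: DF=∅
  B1: DF={B2}
  B2: DF={B2}
  B3: DF={B5}
  B4: DF={B2,B5,B6}
  B5: DF={B6}
  B6: DF=∅

φ for s: defs {B0,B1}
  DF⁺ = {B2}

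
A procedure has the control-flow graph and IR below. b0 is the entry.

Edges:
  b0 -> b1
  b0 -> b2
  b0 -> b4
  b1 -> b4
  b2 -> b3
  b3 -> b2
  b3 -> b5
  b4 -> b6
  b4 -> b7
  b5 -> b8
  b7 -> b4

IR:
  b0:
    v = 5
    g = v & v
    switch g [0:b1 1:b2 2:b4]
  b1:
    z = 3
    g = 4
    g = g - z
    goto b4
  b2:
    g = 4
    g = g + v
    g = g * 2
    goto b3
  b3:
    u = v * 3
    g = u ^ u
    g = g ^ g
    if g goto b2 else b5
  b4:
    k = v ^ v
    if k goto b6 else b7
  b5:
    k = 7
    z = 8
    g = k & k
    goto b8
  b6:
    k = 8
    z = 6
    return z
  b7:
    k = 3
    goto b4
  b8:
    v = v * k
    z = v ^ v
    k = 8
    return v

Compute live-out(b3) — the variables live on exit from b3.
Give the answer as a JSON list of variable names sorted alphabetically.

Answer: ["v"]

Analysis:
def/use:
  b0 def {g,v} use ∅
  b1 def {g,z} use ∅
  b2 def {g} use {v}
  b3 def {g,u} use {v}
  b4 def {k} use {v}
  b5 def {g,k,z} use ∅
  b6 def {k,z} use ∅
  b7 def {k} use ∅
  b8 def {k,v,z} use {k,v}

Liveness:
  b0: in=∅ out={v}
  b1: in={v} out={v}
  b2: in={v} out={v}
  b3: in={v} out={v}
  b4: in={v} out={v}
  b5: in={v} out={k,v}
  b6: in=∅ out=∅
  b7: in={v} out={v}
  b8: in={k,v} out=∅

live-out(b3) = ["v"]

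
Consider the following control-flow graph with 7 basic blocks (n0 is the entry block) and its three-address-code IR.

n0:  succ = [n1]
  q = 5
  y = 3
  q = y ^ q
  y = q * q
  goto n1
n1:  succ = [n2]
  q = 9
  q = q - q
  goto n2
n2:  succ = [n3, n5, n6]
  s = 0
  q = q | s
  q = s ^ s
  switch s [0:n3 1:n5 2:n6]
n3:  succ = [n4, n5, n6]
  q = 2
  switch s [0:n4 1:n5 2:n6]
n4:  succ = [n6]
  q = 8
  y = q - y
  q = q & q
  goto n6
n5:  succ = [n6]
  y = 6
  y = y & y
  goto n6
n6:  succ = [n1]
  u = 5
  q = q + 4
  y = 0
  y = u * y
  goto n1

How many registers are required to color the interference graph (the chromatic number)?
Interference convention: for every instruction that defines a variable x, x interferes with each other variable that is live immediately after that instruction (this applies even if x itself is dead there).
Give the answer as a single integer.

Answer: 3

Working:
Block summaries:
  n0: {q,y} / ∅
  n1: {q} / ∅
  n2: {q,s} / {q}
  n3: {q} / {s}
  n4: {q,y} / {y}
  n5: {y} / ∅
  n6: {q,u,y} / {q}

Live sets:
  n0 li=∅ lo={y}
  n1 li={y} lo={q,y}
  n2 li={q,y} lo={q,s,y}
  n3 li={s,y} lo={q,y}
  n4 li={y} lo={q}
  n5 li={q} lo={q}
  n6 li={q} lo={y}

Interfere edges:
  q — {s,u,y}
  s — {q,y}
  u — {q,y}
  y — {q,s,u}

Registers:
  clique {q,s,y} ⇒ need ≥ 3
  3-colouring: r0={q}  r1={y}  r2={s,u}
  χ = 3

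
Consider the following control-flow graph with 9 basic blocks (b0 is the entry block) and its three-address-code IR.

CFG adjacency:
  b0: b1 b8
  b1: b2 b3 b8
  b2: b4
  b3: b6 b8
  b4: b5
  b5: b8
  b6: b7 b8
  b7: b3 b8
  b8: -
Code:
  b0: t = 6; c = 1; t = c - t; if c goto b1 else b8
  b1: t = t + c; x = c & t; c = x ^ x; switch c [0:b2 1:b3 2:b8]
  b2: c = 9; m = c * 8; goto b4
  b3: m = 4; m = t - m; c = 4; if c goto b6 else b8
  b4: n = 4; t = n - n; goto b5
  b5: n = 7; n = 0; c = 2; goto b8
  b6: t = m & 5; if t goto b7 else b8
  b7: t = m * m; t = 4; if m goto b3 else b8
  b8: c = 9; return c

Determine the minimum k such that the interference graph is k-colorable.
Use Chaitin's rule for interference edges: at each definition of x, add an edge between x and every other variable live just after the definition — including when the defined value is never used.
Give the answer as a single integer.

Block summaries:
  b0: {c,t} / ∅
  b1: {c,t,x} / {c,t}
  b2: {c,m} / ∅
  b3: {c,m} / {t}
  b4: {n,t} / ∅
  b5: {c,n} / ∅
  b6: {t} / {m}
  b7: {t} / {m}
  b8: {c} / ∅

Backward fixpoint:
  b0 li=∅ lo={c,t}
  b1 li={c,t} lo={t}
  b2 li=∅ lo=∅
  b3 li={t} lo={m}
  b4 li=∅ lo=∅
  b5 li=∅ lo=∅
  b6 li={m} lo={m}
  b7 li={m} lo={t}
  b8 li=∅ lo=∅

Interfere edges:
  c↔{m,t}
  m↔{c,t}
  n↔∅
  t↔{c,m,x}
  x↔{t}

Registers:
  clique {c,m,t} ⇒ need ≥ 3
  3-colouring: R0={n,t}  R1={c,x}  R2={m}
  χ = 3

Answer: 3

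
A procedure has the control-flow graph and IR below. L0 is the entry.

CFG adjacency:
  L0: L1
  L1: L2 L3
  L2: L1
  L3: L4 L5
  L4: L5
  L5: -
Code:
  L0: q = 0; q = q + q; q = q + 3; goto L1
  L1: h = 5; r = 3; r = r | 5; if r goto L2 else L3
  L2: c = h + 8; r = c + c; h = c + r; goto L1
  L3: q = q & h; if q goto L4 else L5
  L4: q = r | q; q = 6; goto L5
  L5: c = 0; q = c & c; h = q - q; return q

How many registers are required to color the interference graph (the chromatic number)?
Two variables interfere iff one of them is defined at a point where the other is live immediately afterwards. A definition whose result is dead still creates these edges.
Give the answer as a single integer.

Answer: 3

Derivation:
Per-block:
  L0 def {q} use ∅
  L1 def {h,r} use ∅
  L2 def {c,h,r} use {h}
  L3 def {q} use {h,q}
  L4 def {q} use {q,r}
  L5 def {c,h,q} use ∅

Live sets:
  L0: in=∅ out={q}
  L1: in={q} out={h,q,r}
  L2: in={h,q} out={q}
  L3: in={h,q,r} out={q,r}
  L4: in={q,r} out=∅
  L5: in=∅ out=∅

Conflict graph:
  c: {q,r}
  h: {q,r}
  q: {c,h,r}
  r: {c,h,q}

Registers:
  lower bound: {c,q,r} mutually conflict ⇒ χ ≥ 3
  assign c→r2 h→r2 q→r0 r→r1 — no edge inside a register ⇒ χ ≤ 3
  χ = 3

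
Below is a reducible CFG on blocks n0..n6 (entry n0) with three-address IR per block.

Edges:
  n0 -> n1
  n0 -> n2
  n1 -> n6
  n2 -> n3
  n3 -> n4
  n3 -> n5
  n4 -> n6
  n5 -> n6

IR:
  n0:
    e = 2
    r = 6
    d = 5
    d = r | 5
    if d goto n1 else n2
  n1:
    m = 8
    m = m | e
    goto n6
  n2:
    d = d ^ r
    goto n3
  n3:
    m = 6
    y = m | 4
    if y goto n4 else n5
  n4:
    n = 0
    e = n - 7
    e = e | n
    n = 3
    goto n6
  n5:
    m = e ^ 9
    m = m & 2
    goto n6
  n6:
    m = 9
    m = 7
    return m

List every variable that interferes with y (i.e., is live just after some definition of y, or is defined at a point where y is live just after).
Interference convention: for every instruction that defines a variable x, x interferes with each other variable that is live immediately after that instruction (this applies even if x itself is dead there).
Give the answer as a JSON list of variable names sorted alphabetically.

Per-block:
  n0: def={d,e,r} ue=∅
  n1: def={m} ue={e}
  n2: def={d} ue={d,r}
  n3: def={m,y} ue=∅
  n4: def={e,n} ue=∅
  n5: def={m} ue={e}
  n6: def={m} ue=∅

Backward fixpoint:
  n0 li=∅ lo={d,e,r}
  n1 li={e} lo=∅
  n2 li={d,e,r} lo={e}
  n3 li={e} lo={e}
  n4 li=∅ lo=∅
  n5 li={e} lo=∅
  n6 li=∅ lo=∅

Interfere edges:
  d: {e,r}
  e: {d,m,n,r,y}
  m: {e}
  n: {e}
  r: {d,e}
  y: {e}

N(y) = ["e"]

Answer: ["e"]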